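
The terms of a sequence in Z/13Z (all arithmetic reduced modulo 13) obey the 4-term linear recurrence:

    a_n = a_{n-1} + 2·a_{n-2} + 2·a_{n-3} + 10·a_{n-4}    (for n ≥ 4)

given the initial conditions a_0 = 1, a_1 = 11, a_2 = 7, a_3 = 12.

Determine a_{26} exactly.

a_4 = 1·12 + 2·7 + 2·11 + 10·1 = 6
a_5 = 1·6 + 2·12 + 2·7 + 10·11 = 11
a_6 = 1·11 + 2·6 + 2·12 + 10·7 = 0
a_7 = 1·0 + 2·11 + 2·6 + 10·12 = 11
a_8 = 1·11 + 2·0 + 2·11 + 10·6 = 2
a_9 = 1·2 + 2·11 + 2·0 + 10·11 = 4
a_10 = 1·4 + 2·2 + 2·11 + 10·0 = 4
a_11 = 1·4 + 2·4 + 2·2 + 10·11 = 9
a_12 = 1·9 + 2·4 + 2·4 + 10·2 = 6
a_13 = 1·6 + 2·9 + 2·4 + 10·4 = 7
a_14 = 1·7 + 2·6 + 2·9 + 10·4 = 12
a_15 = 1·12 + 2·7 + 2·6 + 10·9 = 11
a_16 = 1·11 + 2·12 + 2·7 + 10·6 = 5
a_17 = 1·5 + 2·11 + 2·12 + 10·7 = 4
a_18 = 1·4 + 2·5 + 2·11 + 10·12 = 0
a_19 = 1·0 + 2·4 + 2·5 + 10·11 = 11
a_20 = 1·11 + 2·0 + 2·4 + 10·5 = 4
a_21 = 1·4 + 2·11 + 2·0 + 10·4 = 1
a_22 = 1·1 + 2·4 + 2·11 + 10·0 = 5
a_23 = 1·5 + 2·1 + 2·4 + 10·11 = 8
a_24 = 1·8 + 2·5 + 2·1 + 10·4 = 8
a_25 = 1·8 + 2·8 + 2·5 + 10·1 = 5
a_26 = 1·5 + 2·8 + 2·8 + 10·5 = 9

9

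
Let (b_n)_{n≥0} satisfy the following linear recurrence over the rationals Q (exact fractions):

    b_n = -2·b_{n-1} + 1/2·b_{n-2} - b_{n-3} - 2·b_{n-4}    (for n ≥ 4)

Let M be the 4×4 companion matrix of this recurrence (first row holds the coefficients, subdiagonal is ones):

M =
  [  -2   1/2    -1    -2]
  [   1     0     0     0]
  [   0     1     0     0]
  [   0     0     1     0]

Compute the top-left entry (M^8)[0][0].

(M^8)[0][0] is the top entry after applying M 8 times to the unit state (1, 0, 0, 0). Equivalently it is h_{11} for the auxiliary sequence (h_n) obeying the same recurrence with h_3 = 1 and h_i = 0 for 0 ≤ i < 3:
h_4 = -2·1 + 1/2·0 + -1·0 + -2·0 = -2
h_5 = -2·-2 + 1/2·1 + -1·0 + -2·0 = 9/2
h_6 = -2·9/2 + 1/2·-2 + -1·1 + -2·0 = -11
h_7 = -2·-11 + 1/2·9/2 + -1·-2 + -2·1 = 97/4
h_8 = -2·97/4 + 1/2·-11 + -1·9/2 + -2·-2 = -109/2
h_9 = -2·-109/2 + 1/2·97/4 + -1·-11 + -2·9/2 = 985/8
h_10 = -2·985/8 + 1/2·-109/2 + -1·97/4 + -2·-11 = -1103/4
h_11 = -2·-1103/4 + 1/2·985/8 + -1·-109/2 + -2·97/4 = 9905/16

9905/16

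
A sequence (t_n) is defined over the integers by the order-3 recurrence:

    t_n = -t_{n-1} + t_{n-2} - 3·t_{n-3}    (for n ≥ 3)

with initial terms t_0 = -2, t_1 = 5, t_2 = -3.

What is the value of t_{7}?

280

t_3 = -1·-3 + 1·5 + -3·-2 = 14
t_4 = -1·14 + 1·-3 + -3·5 = -32
t_5 = -1·-32 + 1·14 + -3·-3 = 55
t_6 = -1·55 + 1·-32 + -3·14 = -129
t_7 = -1·-129 + 1·55 + -3·-32 = 280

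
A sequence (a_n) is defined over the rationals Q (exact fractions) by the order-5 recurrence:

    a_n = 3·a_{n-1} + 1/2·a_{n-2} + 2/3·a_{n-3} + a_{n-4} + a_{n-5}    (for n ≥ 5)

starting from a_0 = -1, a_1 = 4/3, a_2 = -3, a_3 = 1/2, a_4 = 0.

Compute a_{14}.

a_5 = 3·0 + 1/2·1/2 + 2/3·-3 + 1·4/3 + 1·-1 = -17/12
a_6 = 3·-17/12 + 1/2·0 + 2/3·1/2 + 1·-3 + 1·4/3 = -67/12
a_7 = 3·-67/12 + 1/2·-17/12 + 2/3·0 + 1·1/2 + 1·-3 = -479/24
a_8 = 3·-479/24 + 1/2·-67/12 + 2/3·-17/12 + 1·0 + 1·1/2 = -568/9
a_9 = 3·-568/9 + 1/2·-479/24 + 2/3·-67/12 + 1·-17/12 + 1·0 = -29441/144
a_10 = 3·-29441/144 + 1/2·-568/9 + 2/3·-479/24 + 1·-67/12 + 1·-17/12 = -95791/144
a_11 = 3·-95791/144 + 1/2·-29441/144 + 2/3·-568/9 + 1·-479/24 + 1·-67/12 = -1870981/864
a_12 = 3·-1870981/864 + 1/2·-95791/144 + 2/3·-29441/144 + 1·-568/9 + 1·-479/24 = -1522463/216
a_13 = 3·-1522463/216 + 1/2·-1870981/864 + 2/3·-95791/144 + 1·-29441/144 + 1·-568/9 = -13212923/576
a_14 = 3·-13212923/576 + 1/2·-1522463/216 + 2/3·-1870981/864 + 1·-95791/144 + 1·-29441/144 = -387010753/5184

-387010753/5184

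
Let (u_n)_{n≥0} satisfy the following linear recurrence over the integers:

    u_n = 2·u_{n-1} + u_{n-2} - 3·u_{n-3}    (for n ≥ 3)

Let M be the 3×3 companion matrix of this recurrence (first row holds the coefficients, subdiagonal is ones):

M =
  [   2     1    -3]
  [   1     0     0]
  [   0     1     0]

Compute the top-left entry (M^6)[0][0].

(M^6)[0][0] is the top entry after applying M 6 times to the unit state (1, 0, 0). Equivalently it is h_{8} for the auxiliary sequence (h_n) obeying the same recurrence with h_2 = 1 and h_i = 0 for 0 ≤ i < 2:
h_3 = 2·1 + 1·0 + -3·0 = 2
h_4 = 2·2 + 1·1 + -3·0 = 5
h_5 = 2·5 + 1·2 + -3·1 = 9
h_6 = 2·9 + 1·5 + -3·2 = 17
h_7 = 2·17 + 1·9 + -3·5 = 28
h_8 = 2·28 + 1·17 + -3·9 = 46

46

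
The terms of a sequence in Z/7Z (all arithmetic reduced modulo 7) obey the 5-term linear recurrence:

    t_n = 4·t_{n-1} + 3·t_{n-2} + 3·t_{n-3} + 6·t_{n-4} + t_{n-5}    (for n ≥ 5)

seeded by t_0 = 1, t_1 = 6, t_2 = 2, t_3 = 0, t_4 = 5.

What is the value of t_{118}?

0

t_5 = 4·5 + 3·0 + 3·2 + 6·6 + 1·1 = 0
t_6 = 4·0 + 3·5 + 3·0 + 6·2 + 1·6 = 5
t_7 = 4·5 + 3·0 + 3·5 + 6·0 + 1·2 = 2
t_8 = 4·2 + 3·5 + 3·0 + 6·5 + 1·0 = 4
t_9 = 4·4 + 3·2 + 3·5 + 6·0 + 1·5 = 0
t_10 = 4·0 + 3·4 + 3·2 + 6·5 + 1·0 = 6
t_11 = 4·6 + 3·0 + 3·4 + 6·2 + 1·5 = 4
t_12 = 4·4 + 3·6 + 3·0 + 6·4 + 1·2 = 4
t_13 = 4·4 + 3·4 + 3·6 + 6·0 + 1·4 = 1
t_14 = 4·1 + 3·4 + 3·4 + 6·6 + 1·0 = 1
t_15 = 4·1 + 3·1 + 3·4 + 6·4 + 1·6 = 0
t_16 = 4·0 + 3·1 + 3·1 + 6·4 + 1·4 = 6
t_17 = 4·6 + 3·0 + 3·1 + 6·1 + 1·4 = 2
t_18 = 4·2 + 3·6 + 3·0 + 6·1 + 1·1 = 5
t_19 = 4·5 + 3·2 + 3·6 + 6·0 + 1·1 = 3
t_20 = 4·3 + 3·5 + 3·2 + 6·6 + 1·0 = 6
t_21 = 4·6 + 3·3 + 3·5 + 6·2 + 1·6 = 3
t_22 = 4·3 + 3·6 + 3·3 + 6·5 + 1·2 = 1
t_23 = 4·1 + 3·3 + 3·6 + 6·3 + 1·5 = 5
t_24 = 4·5 + 3·1 + 3·3 + 6·6 + 1·3 = 1
t_25 = 4·1 + 3·5 + 3·1 + 6·3 + 1·6 = 4
t_26 = 4·4 + 3·1 + 3·5 + 6·1 + 1·3 = 1
t_27 = 4·1 + 3·4 + 3·1 + 6·5 + 1·1 = 1
t_28 = 4·1 + 3·1 + 3·4 + 6·1 + 1·5 = 2
t_29 = 4·2 + 3·1 + 3·1 + 6·4 + 1·1 = 4
t_30 = 4·4 + 3·2 + 3·1 + 6·1 + 1·4 = 0
t_31 = 4·0 + 3·4 + 3·2 + 6·1 + 1·1 = 4
t_32 = 4·4 + 3·0 + 3·4 + 6·2 + 1·1 = 6
t_33 = 4·6 + 3·4 + 3·0 + 6·4 + 1·2 = 6
t_34 = 4·6 + 3·6 + 3·4 + 6·0 + 1·4 = 2
t_35 = 4·2 + 3·6 + 3·6 + 6·4 + 1·0 = 5
t_36 = 4·5 + 3·2 + 3·6 + 6·6 + 1·4 = 0
t_37 = 4·0 + 3·5 + 3·2 + 6·6 + 1·6 = 0
t_38 = 4·0 + 3·0 + 3·5 + 6·2 + 1·6 = 5
t_39 = 4·5 + 3·0 + 3·0 + 6·5 + 1·2 = 3
t_40 = 4·3 + 3·5 + 3·0 + 6·0 + 1·5 = 4
t_41 = 4·4 + 3·3 + 3·5 + 6·0 + 1·0 = 5
t_42 = 4·5 + 3·4 + 3·3 + 6·5 + 1·0 = 1
t_43 = 4·1 + 3·5 + 3·4 + 6·3 + 1·5 = 5
t_44 = 4·5 + 3·1 + 3·5 + 6·4 + 1·3 = 2
t_45 = 4·2 + 3·5 + 3·1 + 6·5 + 1·4 = 4
t_46 = 4·4 + 3·2 + 3·5 + 6·1 + 1·5 = 6
t_47 = 4·6 + 3·4 + 3·2 + 6·5 + 1·1 = 3
t_48 = 4·3 + 3·6 + 3·4 + 6·2 + 1·5 = 3
t_49 = 4·3 + 3·3 + 3·6 + 6·4 + 1·2 = 2
t_50 = 4·2 + 3·3 + 3·3 + 6·6 + 1·4 = 3
t_51 = 4·3 + 3·2 + 3·3 + 6·3 + 1·6 = 2
t_52 = 4·2 + 3·3 + 3·2 + 6·3 + 1·3 = 2
t_53 = 4·2 + 3·2 + 3·3 + 6·2 + 1·3 = 3
t_54 = 4·3 + 3·2 + 3·2 + 6·3 + 1·2 = 2
t_55 = 4·2 + 3·3 + 3·2 + 6·2 + 1·3 = 3
t_56 = 4·3 + 3·2 + 3·3 + 6·2 + 1·2 = 6
t_57 = 4·6 + 3·3 + 3·2 + 6·3 + 1·2 = 3
t_58 = 4·3 + 3·6 + 3·3 + 6·2 + 1·3 = 5
t_59 = 4·5 + 3·3 + 3·6 + 6·3 + 1·2 = 4
t_60 = 4·4 + 3·5 + 3·3 + 6·6 + 1·3 = 2
t_61 = 4·2 + 3·4 + 3·5 + 6·3 + 1·6 = 3
t_62 = 4·3 + 3·2 + 3·4 + 6·5 + 1·3 = 0
t_63 = 4·0 + 3·3 + 3·2 + 6·4 + 1·5 = 2
t_64 = 4·2 + 3·0 + 3·3 + 6·2 + 1·4 = 5
t_65 = 4·5 + 3·2 + 3·0 + 6·3 + 1·2 = 4
t_66 = 4·4 + 3·5 + 3·2 + 6·0 + 1·3 = 5
t_67 = 4·5 + 3·4 + 3·5 + 6·2 + 1·0 = 3
t_68 = 4·3 + 3·5 + 3·4 + 6·5 + 1·2 = 1
t_69 = 4·1 + 3·3 + 3·5 + 6·4 + 1·5 = 1
t_70 = 4·1 + 3·1 + 3·3 + 6·5 + 1·4 = 1
t_71 = 4·1 + 3·1 + 3·1 + 6·3 + 1·5 = 5
t_72 = 4·5 + 3·1 + 3·1 + 6·1 + 1·3 = 0
t_73 = 4·0 + 3·5 + 3·1 + 6·1 + 1·1 = 4
t_74 = 4·4 + 3·0 + 3·5 + 6·1 + 1·1 = 3
t_75 = 4·3 + 3·4 + 3·0 + 6·5 + 1·1 = 6
t_76 = 4·6 + 3·3 + 3·4 + 6·0 + 1·5 = 1
t_77 = 4·1 + 3·6 + 3·3 + 6·4 + 1·0 = 6
t_78 = 4·6 + 3·1 + 3·6 + 6·3 + 1·4 = 4
t_79 = 4·4 + 3·6 + 3·1 + 6·6 + 1·3 = 6
t_80 = 4·6 + 3·4 + 3·6 + 6·1 + 1·6 = 3
t_81 = 4·3 + 3·6 + 3·4 + 6·6 + 1·1 = 2
t_82 = 4·2 + 3·3 + 3·6 + 6·4 + 1·6 = 2
t_83 = 4·2 + 3·2 + 3·3 + 6·6 + 1·4 = 0
t_84 = 4·0 + 3·2 + 3·2 + 6·3 + 1·6 = 1
t_85 = 4·1 + 3·0 + 3·2 + 6·2 + 1·3 = 4
t_86 = 4·4 + 3·1 + 3·0 + 6·2 + 1·2 = 5
t_87 = 4·5 + 3·4 + 3·1 + 6·0 + 1·2 = 2
t_88 = 4·2 + 3·5 + 3·4 + 6·1 + 1·0 = 6
t_89 = 4·6 + 3·2 + 3·5 + 6·4 + 1·1 = 0
t_90 = 4·0 + 3·6 + 3·2 + 6·5 + 1·4 = 2
t_91 = 4·2 + 3·0 + 3·6 + 6·2 + 1·5 = 1
t_92 = 4·1 + 3·2 + 3·0 + 6·6 + 1·2 = 6
t_93 = 4·6 + 3·1 + 3·2 + 6·0 + 1·6 = 4
t_94 = 4·4 + 3·6 + 3·1 + 6·2 + 1·0 = 0
t_95 = 4·0 + 3·4 + 3·6 + 6·1 + 1·2 = 3
t_96 = 4·3 + 3·0 + 3·4 + 6·6 + 1·1 = 5
t_97 = 4·5 + 3·3 + 3·0 + 6·4 + 1·6 = 3
t_98 = 4·3 + 3·5 + 3·3 + 6·0 + 1·4 = 5
t_99 = 4·5 + 3·3 + 3·5 + 6·3 + 1·0 = 6
t_100 = 4·6 + 3·5 + 3·3 + 6·5 + 1·3 = 4
t_101 = 4·4 + 3·6 + 3·5 + 6·3 + 1·5 = 2
t_102 = 4·2 + 3·4 + 3·6 + 6·5 + 1·3 = 1
t_103 = 4·1 + 3·2 + 3·4 + 6·6 + 1·5 = 0
t_104 = 4·0 + 3·1 + 3·2 + 6·4 + 1·6 = 4
t_105 = 4·4 + 3·0 + 3·1 + 6·2 + 1·4 = 0
t_106 = 4·0 + 3·4 + 3·0 + 6·1 + 1·2 = 6
t_107 = 4·6 + 3·0 + 3·4 + 6·0 + 1·1 = 2
t_108 = 4·2 + 3·6 + 3·0 + 6·4 + 1·0 = 1
t_109 = 4·1 + 3·2 + 3·6 + 6·0 + 1·4 = 4
t_110 = 4·4 + 3·1 + 3·2 + 6·6 + 1·0 = 5
t_111 = 4·5 + 3·4 + 3·1 + 6·2 + 1·6 = 4
t_112 = 4·4 + 3·5 + 3·4 + 6·1 + 1·2 = 2
t_113 = 4·2 + 3·4 + 3·5 + 6·4 + 1·1 = 4
t_114 = 4·4 + 3·2 + 3·4 + 6·5 + 1·4 = 5
t_115 = 4·5 + 3·4 + 3·2 + 6·4 + 1·5 = 4
t_116 = 4·4 + 3·5 + 3·4 + 6·2 + 1·4 = 3
t_117 = 4·3 + 3·4 + 3·5 + 6·4 + 1·2 = 2
t_118 = 4·2 + 3·3 + 3·4 + 6·5 + 1·4 = 0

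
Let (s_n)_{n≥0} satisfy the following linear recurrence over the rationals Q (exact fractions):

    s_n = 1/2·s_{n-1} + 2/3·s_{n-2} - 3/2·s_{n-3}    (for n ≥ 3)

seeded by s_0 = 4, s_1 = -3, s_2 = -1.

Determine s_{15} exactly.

s_3 = 1/2·-1 + 2/3·-3 + -3/2·4 = -17/2
s_4 = 1/2·-17/2 + 2/3·-1 + -3/2·-3 = -5/12
s_5 = 1/2·-5/12 + 2/3·-17/2 + -3/2·-1 = -35/8
s_6 = 1/2·-35/8 + 2/3·-5/12 + -3/2·-17/2 = 1481/144
s_7 = 1/2·1481/144 + 2/3·-35/8 + -3/2·-5/12 = 821/288
s_8 = 1/2·821/288 + 2/3·1481/144 + -3/2·-35/8 = 25651/1728
s_9 = 1/2·25651/1728 + 2/3·821/288 + -3/2·1481/144 = -21097/3456
s_10 = 1/2·-21097/3456 + 2/3·25651/1728 + -3/2·821/288 = 53249/20736
s_11 = 1/2·53249/20736 + 2/3·-21097/3456 + -3/2·25651/1728 = -346321/13824
s_12 = 1/2·-346321/13824 + 2/3·53249/20736 + -3/2·-21097/3456 = -412421/248832
s_13 = 1/2·-412421/248832 + 2/3·-346321/13824 + -3/2·53249/20736 = -10641089/497664
s_14 = 1/2·-10641089/497664 + 2/3·-412421/248832 + -3/2·-346321/13824 = 76985369/2985984
s_15 = 1/2·76985369/2985984 + 2/3·-10641089/497664 + -3/2·-412421/248832 = 6703813/5971968

6703813/5971968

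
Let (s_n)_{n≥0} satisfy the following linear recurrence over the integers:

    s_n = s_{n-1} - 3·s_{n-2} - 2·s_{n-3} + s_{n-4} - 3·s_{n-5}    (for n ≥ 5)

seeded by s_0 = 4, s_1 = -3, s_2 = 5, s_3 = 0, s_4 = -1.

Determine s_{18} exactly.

s_5 = 1·-1 + -3·0 + -2·5 + 1·-3 + -3·4 = -26
s_6 = 1·-26 + -3·-1 + -2·0 + 1·5 + -3·-3 = -9
s_7 = 1·-9 + -3·-26 + -2·-1 + 1·0 + -3·5 = 56
s_8 = 1·56 + -3·-9 + -2·-26 + 1·-1 + -3·0 = 134
s_9 = 1·134 + -3·56 + -2·-9 + 1·-26 + -3·-1 = -39
s_10 = 1·-39 + -3·134 + -2·56 + 1·-9 + -3·-26 = -484
s_11 = 1·-484 + -3·-39 + -2·134 + 1·56 + -3·-9 = -552
s_12 = 1·-552 + -3·-484 + -2·-39 + 1·134 + -3·56 = 944
s_13 = 1·944 + -3·-552 + -2·-484 + 1·-39 + -3·134 = 3127
s_14 = 1·3127 + -3·944 + -2·-552 + 1·-484 + -3·-39 = 1032
s_15 = 1·1032 + -3·3127 + -2·944 + 1·-552 + -3·-484 = -9337
s_16 = 1·-9337 + -3·1032 + -2·3127 + 1·944 + -3·-552 = -16087
s_17 = 1·-16087 + -3·-9337 + -2·1032 + 1·3127 + -3·944 = 10155
s_18 = 1·10155 + -3·-16087 + -2·-9337 + 1·1032 + -3·3127 = 68741

68741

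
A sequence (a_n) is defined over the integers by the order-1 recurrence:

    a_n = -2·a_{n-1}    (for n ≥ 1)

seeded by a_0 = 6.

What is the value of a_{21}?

-12582912

a_1 = -2·6 = -12
a_2 = -2·-12 = 24
a_3 = -2·24 = -48
a_4 = -2·-48 = 96
a_5 = -2·96 = -192
a_6 = -2·-192 = 384
a_7 = -2·384 = -768
a_8 = -2·-768 = 1536
a_9 = -2·1536 = -3072
a_10 = -2·-3072 = 6144
a_11 = -2·6144 = -12288
a_12 = -2·-12288 = 24576
a_13 = -2·24576 = -49152
a_14 = -2·-49152 = 98304
a_15 = -2·98304 = -196608
a_16 = -2·-196608 = 393216
a_17 = -2·393216 = -786432
a_18 = -2·-786432 = 1572864
a_19 = -2·1572864 = -3145728
a_20 = -2·-3145728 = 6291456
a_21 = -2·6291456 = -12582912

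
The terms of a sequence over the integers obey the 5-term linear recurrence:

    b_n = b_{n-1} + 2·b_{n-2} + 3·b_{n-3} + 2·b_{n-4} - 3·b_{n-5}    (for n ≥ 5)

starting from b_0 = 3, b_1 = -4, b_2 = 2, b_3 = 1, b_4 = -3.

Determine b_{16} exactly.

b_5 = 1·-3 + 2·1 + 3·2 + 2·-4 + -3·3 = -12
b_6 = 1·-12 + 2·-3 + 3·1 + 2·2 + -3·-4 = 1
b_7 = 1·1 + 2·-12 + 3·-3 + 2·1 + -3·2 = -36
b_8 = 1·-36 + 2·1 + 3·-12 + 2·-3 + -3·1 = -79
b_9 = 1·-79 + 2·-36 + 3·1 + 2·-12 + -3·-3 = -163
b_10 = 1·-163 + 2·-79 + 3·-36 + 2·1 + -3·-12 = -391
b_11 = 1·-391 + 2·-163 + 3·-79 + 2·-36 + -3·1 = -1029
b_12 = 1·-1029 + 2·-391 + 3·-163 + 2·-79 + -3·-36 = -2350
b_13 = 1·-2350 + 2·-1029 + 3·-391 + 2·-163 + -3·-79 = -5670
b_14 = 1·-5670 + 2·-2350 + 3·-1029 + 2·-391 + -3·-163 = -13750
b_15 = 1·-13750 + 2·-5670 + 3·-2350 + 2·-1029 + -3·-391 = -33025
b_16 = 1·-33025 + 2·-13750 + 3·-5670 + 2·-2350 + -3·-1029 = -79148

-79148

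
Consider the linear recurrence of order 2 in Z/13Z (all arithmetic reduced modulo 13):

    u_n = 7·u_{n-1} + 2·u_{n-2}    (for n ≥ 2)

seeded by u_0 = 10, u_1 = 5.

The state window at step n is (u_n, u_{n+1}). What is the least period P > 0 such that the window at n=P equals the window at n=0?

n=0: window = (10, 5)
n=1: window = (5, 3)
n=2: window = (3, 5)
n=3: window = (5, 2)
n=4: window = (2, 11)
n=5: window = (11, 3)
n=6: window = (3, 4)
n=7: window = (4, 8)
n=8: window = (8, 12)
n=9: window = (12, 9)
n=10: window = (9, 9)
n=11: window = (9, 3)
n=12: window = (3, 0)
n=13: window = (0, 6)
n=14: window = (6, 3)
n=15: window = (3, 7)
n=16: window = (7, 3)
n=17: window = (3, 9)
n=18: window = (9, 4)
n=19: window = (4, 7)
n=20: window = (7, 5)
n=21: window = (5, 10)
n=22: window = (10, 2)
n=23: window = (2, 8)
n=24: window = (8, 8)
n=25: window = (8, 7)
n=26: window = (7, 0)
n=27: window = (0, 1)
n=28: window = (1, 7)
n=29: window = (7, 12)
n=30: window = (12, 7)
n=31: window = (7, 8)
n=32: window = (8, 5)
n=33: window = (5, 12)
n=34: window = (12, 3)
n=35: window = (3, 6)
n=36: window = (6, 9)
n=37: window = (9, 10)
n=38: window = (10, 10)
n=39: window = (10, 12)
n=40: window = (12, 0)
…
n=166: window = (5, 0)
n=167: window = (0, 10)
n=168: window = (10, 5)
window at n=168 equals window at n=0 → period = 168

168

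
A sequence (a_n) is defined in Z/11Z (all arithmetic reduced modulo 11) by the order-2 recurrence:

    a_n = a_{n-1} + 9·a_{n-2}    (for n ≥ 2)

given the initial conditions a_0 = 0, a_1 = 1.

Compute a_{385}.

a_2 = 1·1 + 9·0 = 1
a_3 = 1·1 + 9·1 = 10
a_4 = 1·10 + 9·1 = 8
a_5 = 1·8 + 9·10 = 10
a_6 = 1·10 + 9·8 = 5
a_7 = 1·5 + 9·10 = 7
a_8 = 1·7 + 9·5 = 8
a_9 = 1·8 + 9·7 = 5
a_10 = 1·5 + 9·8 = 0
a_11 = 1·0 + 9·5 = 1
(a_10, a_11) = (0, 1) = (a_0, a_1), so the sequence has period 10.
385 ≡ 5 (mod 10), hence a_385 = a_5 = 10.

10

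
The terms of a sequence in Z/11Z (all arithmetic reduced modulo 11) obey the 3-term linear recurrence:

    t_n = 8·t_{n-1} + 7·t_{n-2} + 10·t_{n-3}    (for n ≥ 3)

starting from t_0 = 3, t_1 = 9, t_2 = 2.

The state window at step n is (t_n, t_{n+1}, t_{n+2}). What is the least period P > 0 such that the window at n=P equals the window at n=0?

n=0: window = (3, 9, 2)
n=1: window = (9, 2, 10)
n=2: window = (2, 10, 8)
n=3: window = (10, 8, 0)
n=4: window = (8, 0, 2)
n=5: window = (0, 2, 8)
n=6: window = (2, 8, 1)
n=7: window = (8, 1, 7)
n=8: window = (1, 7, 0)
n=9: window = (7, 0, 4)
n=10: window = (0, 4, 3)
n=11: window = (4, 3, 8)
n=12: window = (3, 8, 4)
n=13: window = (8, 4, 8)
n=14: window = (4, 8, 7)
n=15: window = (8, 7, 9)
n=16: window = (7, 9, 3)
n=17: window = (9, 3, 3)
n=18: window = (3, 3, 3)
n=19: window = (3, 3, 9)
n=20: window = (3, 9, 2)
window at n=20 equals window at n=0 → period = 20

20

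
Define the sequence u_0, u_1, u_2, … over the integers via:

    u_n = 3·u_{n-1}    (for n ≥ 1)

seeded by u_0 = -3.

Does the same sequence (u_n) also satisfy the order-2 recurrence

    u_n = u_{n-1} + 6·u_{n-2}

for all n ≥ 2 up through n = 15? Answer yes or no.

yes

Terms u_0..u_15: -3, -9, -27, -81, -243, -729, -2187, -6561, -19683, -59049, -177147, -531441, -1594323, -4782969, -14348907, -43046721
n=2: candidate gives -27, actual u_2 = -27 ✓
n=3: candidate gives -81, actual u_3 = -81 ✓
n=4: candidate gives -243, actual u_4 = -243 ✓
n=5: candidate gives -729, actual u_5 = -729 ✓
n=6: candidate gives -2187, actual u_6 = -2187 ✓
n=7: candidate gives -6561, actual u_7 = -6561 ✓
n=8: candidate gives -19683, actual u_8 = -19683 ✓
n=9: candidate gives -59049, actual u_9 = -59049 ✓
n=10: candidate gives -177147, actual u_10 = -177147 ✓
n=11: candidate gives -531441, actual u_11 = -531441 ✓
n=12: candidate gives -1594323, actual u_12 = -1594323 ✓
n=13: candidate gives -4782969, actual u_13 = -4782969 ✓
n=14: candidate gives -14348907, actual u_14 = -14348907 ✓
n=15: candidate gives -43046721, actual u_15 = -43046721 ✓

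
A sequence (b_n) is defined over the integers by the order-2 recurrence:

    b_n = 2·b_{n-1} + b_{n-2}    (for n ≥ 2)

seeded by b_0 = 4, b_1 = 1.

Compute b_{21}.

b_2 = 2·1 + 1·4 = 6
b_3 = 2·6 + 1·1 = 13
b_4 = 2·13 + 1·6 = 32
b_5 = 2·32 + 1·13 = 77
b_6 = 2·77 + 1·32 = 186
b_7 = 2·186 + 1·77 = 449
b_8 = 2·449 + 1·186 = 1084
b_9 = 2·1084 + 1·449 = 2617
b_10 = 2·2617 + 1·1084 = 6318
b_11 = 2·6318 + 1·2617 = 15253
b_12 = 2·15253 + 1·6318 = 36824
b_13 = 2·36824 + 1·15253 = 88901
b_14 = 2·88901 + 1·36824 = 214626
b_15 = 2·214626 + 1·88901 = 518153
b_16 = 2·518153 + 1·214626 = 1250932
b_17 = 2·1250932 + 1·518153 = 3020017
b_18 = 2·3020017 + 1·1250932 = 7290966
b_19 = 2·7290966 + 1·3020017 = 17601949
b_20 = 2·17601949 + 1·7290966 = 42494864
b_21 = 2·42494864 + 1·17601949 = 102591677

102591677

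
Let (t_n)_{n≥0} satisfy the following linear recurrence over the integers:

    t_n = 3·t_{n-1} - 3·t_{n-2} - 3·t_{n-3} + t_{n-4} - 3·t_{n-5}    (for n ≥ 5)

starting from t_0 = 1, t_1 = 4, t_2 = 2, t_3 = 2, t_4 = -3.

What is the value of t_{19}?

t_5 = 3·-3 + -3·2 + -3·2 + 1·4 + -3·1 = -20
t_6 = 3·-20 + -3·-3 + -3·2 + 1·2 + -3·4 = -67
t_7 = 3·-67 + -3·-20 + -3·-3 + 1·2 + -3·2 = -136
t_8 = 3·-136 + -3·-67 + -3·-20 + 1·-3 + -3·2 = -156
t_9 = 3·-156 + -3·-136 + -3·-67 + 1·-20 + -3·-3 = 130
t_10 = 3·130 + -3·-156 + -3·-136 + 1·-67 + -3·-20 = 1259
t_11 = 3·1259 + -3·130 + -3·-156 + 1·-136 + -3·-67 = 3920
t_12 = 3·3920 + -3·1259 + -3·130 + 1·-156 + -3·-136 = 7845
t_13 = 3·7845 + -3·3920 + -3·1259 + 1·130 + -3·-156 = 8596
t_14 = 3·8596 + -3·7845 + -3·3920 + 1·1259 + -3·130 = -8638
t_15 = 3·-8638 + -3·8596 + -3·7845 + 1·3920 + -3·1259 = -75094
t_16 = 3·-75094 + -3·-8638 + -3·8596 + 1·7845 + -3·3920 = -229071
t_17 = 3·-229071 + -3·-75094 + -3·-8638 + 1·8596 + -3·7845 = -450956
t_18 = 3·-450956 + -3·-229071 + -3·-75094 + 1·-8638 + -3·8596 = -474799
t_19 = 3·-474799 + -3·-450956 + -3·-229071 + 1·-75094 + -3·-8638 = 566504

566504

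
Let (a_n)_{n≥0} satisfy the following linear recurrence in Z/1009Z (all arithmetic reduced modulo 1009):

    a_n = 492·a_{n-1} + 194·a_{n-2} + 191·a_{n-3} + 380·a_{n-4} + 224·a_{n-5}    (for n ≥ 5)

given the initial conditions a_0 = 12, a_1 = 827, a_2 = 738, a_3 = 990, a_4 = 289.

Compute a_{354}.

a_5 = 492·289 + 194·990 + 191·738 + 380·827 + 224·12 = 89
a_6 = 492·89 + 194·289 + 191·990 + 380·738 + 224·827 = 909
a_7 = 492·909 + 194·89 + 191·289 + 380·990 + 224·738 = 746
a_8 = 492·746 + 194·909 + 191·89 + 380·289 + 224·990 = 1
a_9 = 492·1 + 194·746 + 191·909 + 380·89 + 224·289 = 674
a_10 = 492·674 + 194·1 + 191·746 + 380·909 + 224·89 = 156
Continuing the recurrence:
  a_11 = 603;  a_12 = 605;  a_13 = 536;  a_14 = 211;  a_15 = 197;  a_16 = 815
  a_17 = 400;  a_18 = 498;  a_19 = 50;  a_20 = 526;  a_21 = 951;  a_22 = 676
  a_23 = 435;  a_24 = 306;  a_25 = 747;  a_26 = 138;  a_27 = 746;  a_28 = 514
  a_29 = 453;  a_30 = 744;  a_31 = 774;  a_32 = 406;  a_33 = 340;  a_34 = 131
  a_35 = 776;  a_36 = 674;  a_37 = 837;  a_38 = 435;  a_39 = 967;  a_40 = 714
  a_41 = 278;  a_42 = 532;  a_43 = 778;  a_44 = 857;  a_45 = 385;  a_46 = 859
  a_47 = 219;  a_48 = 301;  a_49 = 741;  a_50 = 634;  a_51 = 780;  a_52 = 487
  a_53 = 345;  a_54 = 794;  a_55 = 191;  a_56 = 680;  a_57 = 652;  a_58 = 445
  a_59 = 273;  a_60 = 602;  a_61 = 787;  a_62 = 516;  a_63 = 490;  a_64 = 447
  a_65 = 897;  a_66 = 135;  a_67 = 1;  a_68 = 372;  a_69 = 195;  a_70 = 783
  a_71 = 58;  a_72 = 63;  a_73 = 115;  a_74 = 347;  a_75 = 917;  a_76 = 231
  a_77 = 940;  a_78 = 573;  a_79 = 251;  a_80 = 73;  a_81 = 624;  a_82 = 301
  a_83 = 305;  a_84 = 939;  a_85 = 705;  a_86 = 940;  a_87 = 346;  a_88 = 251
  a_89 = 832;  a_90 = 983;  a_91 = 800;  a_92 = 935;  a_93 = 881;  a_94 = 715
  a_95 = 545;  a_96 = 730;  a_97 = 460;  a_98 = 691;  a_99 = 559;  a_100 = 430
  a_101 = 260;  a_102 = 636;  a_103 = 441;  a_104 = 584;  a_105 = 331;  a_106 = 413
  a_107 = 860;  a_108 = 256;  a_109 = 673;  a_110 = 203;  a_111 = 418;  a_112 = 588
  a_113 = 810;  a_114 = 5;  a_115 = 981;  a_116 = 890;  a_117 = 130;  a_118 = 922
  a_119 = 617;  a_120 = 711;  a_121 = 398;  a_122 = 670;  a_123 = 875;  a_124 = 571
  a_125 = 227;  a_126 = 801;  a_127 = 591;  a_128 = 457;  a_129 = 353;  a_130 = 936
  a_131 = 186;  a_132 = 803;  a_133 = 902;  a_134 = 304;  a_135 = 514;  a_136 = 543
  a_137 = 117;  a_138 = 491;  a_139 = 774;  a_140 = 577;  a_141 = 730;  a_142 = 304
  a_143 = 317;  a_144 = 346;  a_145 = 232;  a_146 = 211;  a_147 = 871;  a_148 = 885
  a_149 = 132;  a_150 = 373;  a_151 = 662;  a_152 = 168;  a_153 = 1002;  a_154 = 991
  a_155 = 809;  a_156 = 936;  a_157 = 205;  a_158 = 739;  a_159 = 629;  a_160 = 714
  a_161 = 990;  a_162 = 917;  a_163 = 597;  a_164 = 361;  a_165 = 758;  a_166 = 164
  a_167 = 461;  a_168 = 302;  a_169 = 558;  a_170 = 464;  a_171 = 738;  a_172 = 784
  a_173 = 211;  a_174 = 959;  a_175 = 549;  a_176 = 128;  a_177 = 20;  a_178 = 301
  a_179 = 510;  a_180 = 430;  a_181 = 663;  a_182 = 306;  a_183 = 984;  a_184 = 314
  a_185 = 385;  a_186 = 808;  a_187 = 979;  a_188 = 313;  a_189 = 514;  a_190 = 914
  a_191 = 840;  a_192 = 853;  a_193 = 525;  a_194 = 345;  a_195 = 908;  a_196 = 197
  a_197 = 36;  a_198 = 801;  a_199 = 346;  a_200 = 309;  a_201 = 117;  a_202 = 621
  a_203 = 934;  a_204 = 163;  a_205 = 278;  a_206 = 553;  a_207 = 578;  a_208 = 531
  a_209 = 624;  a_210 = 767;  a_211 = 947;  a_212 = 663;  a_213 = 448;  a_214 = 583
  a_215 = 851;  a_216 = 791;  a_217 = 596;  a_218 = 821;  a_219 = 583;  a_220 = 781
  a_221 = 397;  a_222 = 620;  a_223 = 321;  a_224 = 445;  a_225 = 976;  a_226 = 874
  a_227 = 603;  a_228 = 687;  a_229 = 742;  a_230 = 882;  a_231 = 918;  a_232 = 268
  a_233 = 104;  a_234 = 918;  a_235 = 897;  a_236 = 310;  a_237 = 64;  a_238 = 430
  a_239 = 280;  a_240 = 209;  a_241 = 68;  a_242 = 500;  a_243 = 358;  a_244 = 448
  a_245 = 947;  a_246 = 75;  a_247 = 285;  a_248 = 859;  a_249 = 968;  a_250 = 604
  a_251 = 226;  a_252 = 352;  a_253 = 692;  a_254 = 260;  a_255 = 671;  a_256 = 918
  a_257 = 622;  a_258 = 363;  a_259 = 802;  a_260 = 295;  a_261 = 817;  a_262 = 715
  a_263 = 199;  a_264 = 311;  a_265 = 441;  a_266 = 156;  a_267 = 410;  a_268 = 705
  a_269 = 257;  a_270 = 133;  a_271 = 769;  a_272 = 732;  a_273 = 266;  a_274 = 160
  a_275 = 874;  a_276 = 693;  a_277 = 938;  a_278 = 381;  a_279 = 998;  a_280 = 476
  a_281 = 220;  a_282 = 443;  a_283 = 864;  a_284 = 950;  a_285 = 744;  a_286 = 676
  a_287 = 246;  a_288 = 356;  a_289 = 961;  a_290 = 371;  a_291 = 791;  a_292 = 638
  a_293 = 369;  a_294 = 400;  a_295 = 25;  a_296 = 837;  a_297 = 265;  a_298 = 446
  a_299 = 84;  a_300 = 654;  a_301 = 93;  a_302 = 799;  a_303 = 939;  a_304 = 47
  a_305 = 929;  a_306 = 338;  a_307 = 348;  a_308 = 699;  a_309 = 38;  a_310 = 338
  a_311 = 539;  a_312 = 515;  a_313 = 228;  a_314 = 964;  a_315 = 416;  a_316 = 976
  a_317 = 578;  a_318 = 919;  a_319 = 686;  a_320 = 540;  a_321 = 530;  a_322 = 544
  a_323 = 765;  a_324 = 613;  a_325 = 458;  a_326 = 541;  a_327 = 779;  a_328 = 261
  a_329 = 29;  a_330 = 210;  a_331 = 871;  a_332 = 818;  a_333 = 958;  a_334 = 819
  a_335 = 41;  a_336 = 240;  a_337 = 337;  a_338 = 356;  a_339 = 77;  a_340 = 278
  a_341 = 957;  a_342 = 564;  a_343 = 677;  a_344 = 506;  a_345 = 801;  a_346 = 891
  a_347 = 432;  a_348 = 451;  a_349 = 640;  a_350 = 953;  a_351 = 624;  a_352 = 412
a_353 = 492·412 + 194·624 + 191·953 + 380·640 + 224·451 = 429
a_354 = 492·429 + 194·412 + 191·624 + 380·953 + 224·640 = 517

517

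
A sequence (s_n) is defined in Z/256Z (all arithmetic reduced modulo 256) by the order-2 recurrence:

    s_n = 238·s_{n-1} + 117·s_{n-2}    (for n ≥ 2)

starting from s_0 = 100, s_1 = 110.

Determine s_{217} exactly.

222

s_2 = 238·110 + 117·100 = 248
s_3 = 238·248 + 117·110 = 214
s_4 = 238·214 + 117·248 = 76
s_5 = 238·76 + 117·214 = 118
s_6 = 238·118 + 117·76 = 112
s_7 = 238·112 + 117·118 = 14
Continuing the recurrence:
  s_8 = 52;  s_9 = 190;  s_10 = 104;  s_11 = 134;  s_12 = 28;  s_13 = 70
  s_14 = 224;  s_15 = 62;  s_16 = 4;  s_17 = 14;  s_18 = 216;  s_19 = 54
  s_20 = 236;  s_21 = 22;  s_22 = 80;  s_23 = 110;  s_24 = 212;  s_25 = 94
  s_26 = 72;  s_27 = 230;  s_28 = 188;  s_29 = 230;  s_30 = 192;  s_31 = 158
  s_32 = 164;  s_33 = 174;  s_34 = 184;  s_35 = 150;  s_36 = 140;  s_37 = 182
  s_38 = 48;  s_39 = 206;  s_40 = 116;  s_41 = 254;  s_42 = 40;  s_43 = 70
  s_44 = 92;  s_45 = 134;  s_46 = 160;  s_47 = 254;  s_48 = 68;  s_49 = 78
  s_50 = 152;  s_51 = 246;  s_52 = 44;  s_53 = 86;  s_54 = 16;  s_55 = 46
  s_56 = 20;  s_57 = 158;  s_58 = 8;  s_59 = 166;  s_60 = 252;  s_61 = 38
  s_62 = 128;  s_63 = 94;  s_64 = 228;  s_65 = 238;  s_66 = 120;  s_67 = 86
  s_68 = 204;  s_69 = 246;  s_70 = 240;  s_71 = 142;  s_72 = 180;  s_73 = 62
  s_74 = 232;  s_75 = 6;  s_76 = 156;  s_77 = 198;  s_78 = 96;  s_79 = 190
  s_80 = 132;  s_81 = 142;  s_82 = 88;  s_83 = 182;  s_84 = 108;  s_85 = 150
  s_86 = 208;  s_87 = 238;  s_88 = 84;  s_89 = 222;  s_90 = 200;  s_91 = 102
  s_92 = 60;  s_93 = 102;  s_94 = 64;  s_95 = 30;  s_96 = 36;  s_97 = 46
  s_98 = 56;  s_99 = 22;  s_100 = 12;  s_101 = 54;  s_102 = 176;  s_103 = 78
  s_104 = 244;  s_105 = 126;  s_106 = 168;  s_107 = 198;  s_108 = 220;  s_109 = 6
  s_110 = 32;  s_111 = 126;  s_112 = 196;  s_113 = 206;  s_114 = 24;  s_115 = 118
  s_116 = 172;  s_117 = 214;  s_118 = 144;  s_119 = 174;  s_120 = 148;  s_121 = 30
  s_122 = 136;  s_123 = 38;  s_124 = 124;  s_125 = 166;  s_126 = 0;  s_127 = 222
  s_128 = 100;  s_129 = 110;  s_130 = 248;  s_131 = 214;  s_132 = 76;  s_133 = 118
  s_134 = 112;  s_135 = 14;  s_136 = 52;  s_137 = 190;  s_138 = 104;  s_139 = 134
  s_140 = 28;  s_141 = 70;  s_142 = 224;  s_143 = 62;  s_144 = 4;  s_145 = 14
  s_146 = 216;  s_147 = 54;  s_148 = 236;  s_149 = 22;  s_150 = 80;  s_151 = 110
  s_152 = 212;  s_153 = 94;  s_154 = 72;  s_155 = 230;  s_156 = 188;  s_157 = 230
  s_158 = 192;  s_159 = 158;  s_160 = 164;  s_161 = 174;  s_162 = 184;  s_163 = 150
  s_164 = 140;  s_165 = 182;  s_166 = 48;  s_167 = 206;  s_168 = 116;  s_169 = 254
  s_170 = 40;  s_171 = 70;  s_172 = 92;  s_173 = 134;  s_174 = 160;  s_175 = 254
  s_176 = 68;  s_177 = 78;  s_178 = 152;  s_179 = 246;  s_180 = 44;  s_181 = 86
  s_182 = 16;  s_183 = 46;  s_184 = 20;  s_185 = 158;  s_186 = 8;  s_187 = 166
  s_188 = 252;  s_189 = 38;  s_190 = 128;  s_191 = 94;  s_192 = 228;  s_193 = 238
  s_194 = 120;  s_195 = 86;  s_196 = 204;  s_197 = 246;  s_198 = 240;  s_199 = 142
  s_200 = 180;  s_201 = 62;  s_202 = 232;  s_203 = 6;  s_204 = 156;  s_205 = 198
  s_206 = 96;  s_207 = 190;  s_208 = 132;  s_209 = 142;  s_210 = 88;  s_211 = 182
  s_212 = 108;  s_213 = 150;  s_214 = 208;  s_215 = 238
s_216 = 238·238 + 117·208 = 84
s_217 = 238·84 + 117·238 = 222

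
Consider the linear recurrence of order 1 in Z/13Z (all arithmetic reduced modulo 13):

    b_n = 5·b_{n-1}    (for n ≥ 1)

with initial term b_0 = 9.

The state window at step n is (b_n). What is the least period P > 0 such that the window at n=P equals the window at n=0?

n=0: window = (9)
n=1: window = (6)
n=2: window = (4)
n=3: window = (7)
n=4: window = (9)
window at n=4 equals window at n=0 → period = 4

4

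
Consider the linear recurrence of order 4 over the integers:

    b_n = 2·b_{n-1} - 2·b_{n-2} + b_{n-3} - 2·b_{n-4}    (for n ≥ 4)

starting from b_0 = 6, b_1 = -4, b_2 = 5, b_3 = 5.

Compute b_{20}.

14685

b_4 = 2·5 + -2·5 + 1·-4 + -2·6 = -16
b_5 = 2·-16 + -2·5 + 1·5 + -2·-4 = -29
b_6 = 2·-29 + -2·-16 + 1·5 + -2·5 = -31
b_7 = 2·-31 + -2·-29 + 1·-16 + -2·5 = -30
b_8 = 2·-30 + -2·-31 + 1·-29 + -2·-16 = 5
b_9 = 2·5 + -2·-30 + 1·-31 + -2·-29 = 97
b_10 = 2·97 + -2·5 + 1·-30 + -2·-31 = 216
b_11 = 2·216 + -2·97 + 1·5 + -2·-30 = 303
b_12 = 2·303 + -2·216 + 1·97 + -2·5 = 261
b_13 = 2·261 + -2·303 + 1·216 + -2·97 = -62
b_14 = 2·-62 + -2·261 + 1·303 + -2·216 = -775
b_15 = 2·-775 + -2·-62 + 1·261 + -2·303 = -1771
b_16 = 2·-1771 + -2·-775 + 1·-62 + -2·261 = -2576
b_17 = 2·-2576 + -2·-1771 + 1·-775 + -2·-62 = -2261
b_18 = 2·-2261 + -2·-2576 + 1·-1771 + -2·-775 = 409
b_19 = 2·409 + -2·-2261 + 1·-2576 + -2·-1771 = 6306
b_20 = 2·6306 + -2·409 + 1·-2261 + -2·-2576 = 14685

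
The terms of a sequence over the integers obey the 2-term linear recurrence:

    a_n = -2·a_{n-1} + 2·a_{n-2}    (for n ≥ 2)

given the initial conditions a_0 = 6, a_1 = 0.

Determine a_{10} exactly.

29376

a_2 = -2·0 + 2·6 = 12
a_3 = -2·12 + 2·0 = -24
a_4 = -2·-24 + 2·12 = 72
a_5 = -2·72 + 2·-24 = -192
a_6 = -2·-192 + 2·72 = 528
a_7 = -2·528 + 2·-192 = -1440
a_8 = -2·-1440 + 2·528 = 3936
a_9 = -2·3936 + 2·-1440 = -10752
a_10 = -2·-10752 + 2·3936 = 29376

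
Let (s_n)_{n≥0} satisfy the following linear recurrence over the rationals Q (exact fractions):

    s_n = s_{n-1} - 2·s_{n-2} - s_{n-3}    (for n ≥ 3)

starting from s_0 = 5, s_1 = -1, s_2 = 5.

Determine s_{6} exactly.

-4

s_3 = 1·5 + -2·-1 + -1·5 = 2
s_4 = 1·2 + -2·5 + -1·-1 = -7
s_5 = 1·-7 + -2·2 + -1·5 = -16
s_6 = 1·-16 + -2·-7 + -1·2 = -4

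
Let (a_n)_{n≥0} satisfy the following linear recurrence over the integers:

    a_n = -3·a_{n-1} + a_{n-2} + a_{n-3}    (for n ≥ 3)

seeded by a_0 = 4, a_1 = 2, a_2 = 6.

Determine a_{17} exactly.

a_3 = -3·6 + 1·2 + 1·4 = -12
a_4 = -3·-12 + 1·6 + 1·2 = 44
a_5 = -3·44 + 1·-12 + 1·6 = -138
a_6 = -3·-138 + 1·44 + 1·-12 = 446
a_7 = -3·446 + 1·-138 + 1·44 = -1432
a_8 = -3·-1432 + 1·446 + 1·-138 = 4604
a_9 = -3·4604 + 1·-1432 + 1·446 = -14798
a_10 = -3·-14798 + 1·4604 + 1·-1432 = 47566
a_11 = -3·47566 + 1·-14798 + 1·4604 = -152892
a_12 = -3·-152892 + 1·47566 + 1·-14798 = 491444
a_13 = -3·491444 + 1·-152892 + 1·47566 = -1579658
a_14 = -3·-1579658 + 1·491444 + 1·-152892 = 5077526
a_15 = -3·5077526 + 1·-1579658 + 1·491444 = -16320792
a_16 = -3·-16320792 + 1·5077526 + 1·-1579658 = 52460244
a_17 = -3·52460244 + 1·-16320792 + 1·5077526 = -168623998

-168623998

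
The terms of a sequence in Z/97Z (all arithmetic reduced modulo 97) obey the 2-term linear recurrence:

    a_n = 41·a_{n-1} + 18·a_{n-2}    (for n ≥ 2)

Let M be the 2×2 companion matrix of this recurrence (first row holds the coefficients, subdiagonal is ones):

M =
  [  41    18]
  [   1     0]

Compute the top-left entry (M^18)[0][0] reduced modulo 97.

64

(M^18)[0][0] is the top entry after applying M 18 times to the unit state (1, 0). Equivalently it is h_{19} for the auxiliary sequence (h_n) obeying the same recurrence with h_1 = 1 and h_i = 0 for 0 ≤ i < 1:
h_2 = 41·1 + 18·0 = 41
h_3 = 41·41 + 18·1 = 50
h_4 = 41·50 + 18·41 = 72
h_5 = 41·72 + 18·50 = 69
h_6 = 41·69 + 18·72 = 51
h_7 = 41·51 + 18·69 = 35
h_8 = 41·35 + 18·51 = 25
h_9 = 41·25 + 18·35 = 6
h_10 = 41·6 + 18·25 = 17
h_11 = 41·17 + 18·6 = 29
h_12 = 41·29 + 18·17 = 40
h_13 = 41·40 + 18·29 = 28
h_14 = 41·28 + 18·40 = 25
h_15 = 41·25 + 18·28 = 74
h_16 = 41·74 + 18·25 = 89
h_17 = 41·89 + 18·74 = 34
h_18 = 41·34 + 18·89 = 86
h_19 = 41·86 + 18·34 = 64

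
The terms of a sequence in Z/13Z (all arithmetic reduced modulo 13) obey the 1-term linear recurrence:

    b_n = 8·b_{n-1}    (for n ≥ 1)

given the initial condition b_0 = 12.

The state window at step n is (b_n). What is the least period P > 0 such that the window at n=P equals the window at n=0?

4

n=0: window = (12)
n=1: window = (5)
n=2: window = (1)
n=3: window = (8)
n=4: window = (12)
window at n=4 equals window at n=0 → period = 4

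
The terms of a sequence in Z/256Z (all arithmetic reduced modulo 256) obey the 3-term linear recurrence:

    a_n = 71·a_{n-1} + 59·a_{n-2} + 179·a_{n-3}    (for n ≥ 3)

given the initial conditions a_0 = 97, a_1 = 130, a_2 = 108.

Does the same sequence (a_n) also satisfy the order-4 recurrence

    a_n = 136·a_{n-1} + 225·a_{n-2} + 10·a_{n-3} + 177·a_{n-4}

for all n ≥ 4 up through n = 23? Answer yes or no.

Terms a_0..a_23: 97, 130, 108, 189, 53, 198, 72, 169, 233, 234, 196, 53, 125, 238, 224, 97, 241, 210, 156, 45, 69, 150, 248, 153
n=4: candidate gives 121, actual a_4 = 53 ✗

no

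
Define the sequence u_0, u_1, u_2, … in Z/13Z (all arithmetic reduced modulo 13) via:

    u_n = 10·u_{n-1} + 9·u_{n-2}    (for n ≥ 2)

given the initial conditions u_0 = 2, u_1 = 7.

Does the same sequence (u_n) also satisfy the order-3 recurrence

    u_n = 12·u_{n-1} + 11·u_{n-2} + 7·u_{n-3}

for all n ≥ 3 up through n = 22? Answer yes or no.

no

Terms u_0..u_22: 2, 7, 10, 7, 4, 12, 0, 4, 1, 7, 1, 8, 11, 0, 8, 2, 1, 2, 3, 9, 0, 3, 4
n=3: candidate gives 3, actual u_3 = 7 ✗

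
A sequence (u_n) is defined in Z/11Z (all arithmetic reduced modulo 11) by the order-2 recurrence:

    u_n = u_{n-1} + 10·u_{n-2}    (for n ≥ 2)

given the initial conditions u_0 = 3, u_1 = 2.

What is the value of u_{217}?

2

u_2 = 1·2 + 10·3 = 10
u_3 = 1·10 + 10·2 = 8
u_4 = 1·8 + 10·10 = 9
u_5 = 1·9 + 10·8 = 1
u_6 = 1·1 + 10·9 = 3
u_7 = 1·3 + 10·1 = 2
(u_6, u_7) = (3, 2) = (u_0, u_1), so the sequence has period 6.
217 ≡ 1 (mod 6), hence u_217 = u_1 = 2.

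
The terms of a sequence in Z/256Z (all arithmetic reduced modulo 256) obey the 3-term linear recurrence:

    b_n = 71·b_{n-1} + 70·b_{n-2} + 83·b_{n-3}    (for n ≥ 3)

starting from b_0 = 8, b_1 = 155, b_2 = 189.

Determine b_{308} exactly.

b_3 = 71·189 + 70·155 + 83·8 = 101
b_4 = 71·101 + 70·189 + 83·155 = 242
b_5 = 71·242 + 70·101 + 83·189 = 3
b_6 = 71·3 + 70·242 + 83·101 = 192
b_7 = 71·192 + 70·3 + 83·242 = 136
b_8 = 71·136 + 70·192 + 83·3 = 49
Continuing the recurrence:
  b_9 = 7;  b_10 = 111;  b_11 = 150;  b_12 = 57;  b_13 = 208;  b_14 = 232
  b_15 = 179;  b_16 = 133;  b_17 = 13;  b_18 = 2;  b_19 = 59;  b_20 = 32
  b_21 = 168;  b_22 = 121;  b_23 = 223;  b_24 = 103;  b_25 = 198;  b_26 = 97
  b_27 = 112;  b_28 = 200;  b_29 = 139;  b_30 = 141;  b_31 = 245;  b_32 = 146
  b_33 = 51;  b_34 = 128;  b_35 = 200;  b_36 = 1;  b_37 = 119;  b_38 = 31
  b_39 = 118;  b_40 = 201;  b_41 = 16;  b_42 = 168;  b_43 = 35;  b_44 = 213
  b_45 = 29;  b_46 = 162;  b_47 = 235;  b_48 = 224;  b_49 = 232;  b_50 = 201
  b_51 = 207;  b_52 = 151;  b_53 = 166;  b_54 = 113;  b_55 = 176;  b_56 = 136
  b_57 = 123;  b_58 = 93;  b_59 = 133;  b_60 = 50;  b_61 = 99;  b_62 = 64
  b_63 = 8;  b_64 = 209;  b_65 = 231;  b_66 = 207;  b_67 = 86;  b_68 = 89
  b_69 = 80;  b_70 = 104;  b_71 = 147;  b_72 = 37;  b_73 = 45;  b_74 = 66
  b_75 = 155;  b_76 = 160;  b_77 = 40;  b_78 = 25;  b_79 = 191;  b_80 = 199
  b_81 = 134;  b_82 = 129;  b_83 = 240;  b_84 = 72;  b_85 = 107;  b_86 = 45
  b_87 = 21;  b_88 = 210;  b_89 = 147;  b_90 = 0;  b_91 = 72;  b_92 = 161
  b_93 = 87;  b_94 = 127;  b_95 = 54;  b_96 = 233;  b_97 = 144;  b_98 = 40
  b_99 = 3;  b_100 = 117;  b_101 = 61;  b_102 = 226;  b_103 = 75;  b_104 = 96
  b_105 = 104;  b_106 = 105;  b_107 = 175;  b_108 = 247;  b_109 = 102;  b_110 = 145
  b_111 = 48;  b_112 = 8;  b_113 = 91;  b_114 = 253;  b_115 = 165;  b_116 = 114
  b_117 = 195;  b_118 = 192;  b_119 = 136;  b_120 = 113;  b_121 = 199;  b_122 = 47
  b_123 = 22;  b_124 = 121;  b_125 = 208;  b_126 = 232;  b_127 = 115;  b_128 = 197
  b_129 = 77;  b_130 = 130;  b_131 = 251;  b_132 = 32;  b_133 = 168;  b_134 = 185
  b_135 = 159;  b_136 = 39;  b_137 = 70;  b_138 = 161;  b_139 = 112;  b_140 = 200
  b_141 = 75;  b_142 = 205;  b_143 = 53;  b_144 = 18;  b_145 = 243;  b_146 = 128
  b_147 = 200;  b_148 = 65;  b_149 = 55;  b_150 = 223;  b_151 = 246;  b_152 = 9
  b_153 = 16;  b_154 = 168;  b_155 = 227;  b_156 = 21;  b_157 = 93;  b_158 = 34
  b_159 = 171;  b_160 = 224;  b_161 = 232;  b_162 = 9;  b_163 = 143;  b_164 = 87
  b_165 = 38;  b_166 = 177;  b_167 = 176;  b_168 = 136;  b_169 = 59;  b_170 = 157
  b_171 = 197;  b_172 = 178;  b_173 = 35;  b_174 = 64;  b_175 = 8;  b_176 = 17
  b_177 = 167;  b_178 = 143;  b_179 = 214;  b_180 = 153;  b_181 = 80;  b_182 = 104
  b_183 = 83;  b_184 = 101;  b_185 = 109;  b_186 = 194;  b_187 = 91;  b_188 = 160
  b_189 = 40;  b_190 = 89;  b_191 = 127;  b_192 = 135;  b_193 = 6;  b_194 = 193
  b_195 = 240;  b_196 = 72;  b_197 = 43;  b_198 = 109;  b_199 = 85;  b_200 = 82
  b_201 = 83;  b_202 = 0;  b_203 = 72;  b_204 = 225;  b_205 = 23;  b_206 = 63
  b_207 = 182;  b_208 = 41;  b_209 = 144;  b_210 = 40;  b_211 = 195;  b_212 = 181
  b_213 = 125;  b_214 = 98;  b_215 = 11;  b_216 = 96;  b_217 = 104;  b_218 = 169
  b_219 = 111;  b_220 = 183;  b_221 = 230;  b_222 = 209;  b_223 = 48;  b_224 = 8
  b_225 = 27;  b_226 = 61;  b_227 = 229;  b_228 = 242;  b_229 = 131;  b_230 = 192
  b_231 = 136;  b_232 = 177;  b_233 = 135;  b_234 = 239;  b_235 = 150;  b_236 = 185
  b_237 = 208;  b_238 = 232;  b_239 = 51;  b_240 = 5;  b_241 = 141;  b_242 = 2
  b_243 = 187;  b_244 = 32;  b_245 = 168;  b_246 = 249;  b_247 = 95;  b_248 = 231
  b_249 = 198;  b_250 = 225;  b_251 = 112;  b_252 = 200;  b_253 = 11;  b_254 = 13
  b_255 = 117;  b_256 = 146;  b_257 = 179;  b_258 = 128;  b_259 = 200;  b_260 = 129
  b_261 = 247;  b_262 = 159;  b_263 = 118;  b_264 = 73;  b_265 = 16;  b_266 = 168
  b_267 = 163;  b_268 = 85;  b_269 = 157;  b_270 = 162;  b_271 = 107;  b_272 = 224
  b_273 = 232;  b_274 = 73;  b_275 = 79;  b_276 = 23;  b_277 = 166;  b_278 = 241
  b_279 = 176;  b_280 = 136;  b_281 = 251;  b_282 = 221;  b_283 = 5;  b_284 = 50
  b_285 = 227;  b_286 = 64;  b_287 = 8;  b_288 = 81;  b_289 = 103;  b_290 = 79
  b_291 = 86;  b_292 = 217;  b_293 = 80;  b_294 = 104;  b_295 = 19;  b_296 = 165
  b_297 = 173;  b_298 = 66;  b_299 = 27;  b_300 = 160;  b_301 = 40;  b_302 = 153
  b_303 = 63;  b_304 = 71;  b_305 = 134;  b_306 = 1
b_307 = 71·1 + 70·134 + 83·71 = 240
b_308 = 71·240 + 70·1 + 83·134 = 72

72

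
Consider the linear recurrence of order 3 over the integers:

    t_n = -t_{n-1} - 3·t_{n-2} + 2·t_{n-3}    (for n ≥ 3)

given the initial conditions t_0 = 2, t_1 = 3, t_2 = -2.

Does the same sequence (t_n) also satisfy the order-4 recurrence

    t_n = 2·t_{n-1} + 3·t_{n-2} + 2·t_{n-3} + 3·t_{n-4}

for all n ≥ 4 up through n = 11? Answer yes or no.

no

Terms t_0..t_11: 2, 3, -2, -3, 15, -10, -41, 101, 2, -387, 583, 582
n=4: candidate gives 0, actual t_4 = 15 ✗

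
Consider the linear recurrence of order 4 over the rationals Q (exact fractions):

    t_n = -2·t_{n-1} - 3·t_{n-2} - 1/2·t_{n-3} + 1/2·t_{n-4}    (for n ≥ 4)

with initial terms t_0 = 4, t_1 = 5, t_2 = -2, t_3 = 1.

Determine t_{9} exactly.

17/2

t_4 = -2·1 + -3·-2 + -1/2·5 + 1/2·4 = 7/2
t_5 = -2·7/2 + -3·1 + -1/2·-2 + 1/2·5 = -13/2
t_6 = -2·-13/2 + -3·7/2 + -1/2·1 + 1/2·-2 = 1
t_7 = -2·1 + -3·-13/2 + -1/2·7/2 + 1/2·1 = 65/4
t_8 = -2·65/4 + -3·1 + -1/2·-13/2 + 1/2·7/2 = -61/2
t_9 = -2·-61/2 + -3·65/4 + -1/2·1 + 1/2·-13/2 = 17/2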